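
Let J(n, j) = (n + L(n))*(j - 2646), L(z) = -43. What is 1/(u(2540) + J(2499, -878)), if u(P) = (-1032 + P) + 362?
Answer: -1/8653074 ≈ -1.1557e-7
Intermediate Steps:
u(P) = -670 + P
J(n, j) = (-2646 + j)*(-43 + n) (J(n, j) = (n - 43)*(j - 2646) = (-43 + n)*(-2646 + j) = (-2646 + j)*(-43 + n))
1/(u(2540) + J(2499, -878)) = 1/((-670 + 2540) + (113778 - 2646*2499 - 43*(-878) - 878*2499)) = 1/(1870 + (113778 - 6612354 + 37754 - 2194122)) = 1/(1870 - 8654944) = 1/(-8653074) = -1/8653074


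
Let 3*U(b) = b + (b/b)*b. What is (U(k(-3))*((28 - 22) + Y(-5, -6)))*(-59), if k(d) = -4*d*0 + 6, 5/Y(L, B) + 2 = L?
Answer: -8732/7 ≈ -1247.4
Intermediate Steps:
Y(L, B) = 5/(-2 + L)
k(d) = 6 (k(d) = 0 + 6 = 6)
U(b) = 2*b/3 (U(b) = (b + (b/b)*b)/3 = (b + 1*b)/3 = (b + b)/3 = (2*b)/3 = 2*b/3)
(U(k(-3))*((28 - 22) + Y(-5, -6)))*(-59) = (((⅔)*6)*((28 - 22) + 5/(-2 - 5)))*(-59) = (4*(6 + 5/(-7)))*(-59) = (4*(6 + 5*(-⅐)))*(-59) = (4*(6 - 5/7))*(-59) = (4*(37/7))*(-59) = (148/7)*(-59) = -8732/7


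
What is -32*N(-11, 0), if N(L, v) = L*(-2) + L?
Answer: -352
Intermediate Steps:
N(L, v) = -L (N(L, v) = -2*L + L = -L)
-32*N(-11, 0) = -(-32)*(-11) = -32*11 = -352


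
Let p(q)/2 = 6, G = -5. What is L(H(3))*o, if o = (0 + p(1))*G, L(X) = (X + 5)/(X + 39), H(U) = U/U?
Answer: -9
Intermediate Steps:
p(q) = 12 (p(q) = 2*6 = 12)
H(U) = 1
L(X) = (5 + X)/(39 + X)
o = -60 (o = (0 + 12)*(-5) = 12*(-5) = -60)
L(H(3))*o = ((5 + 1)/(39 + 1))*(-60) = (6/40)*(-60) = ((1/40)*6)*(-60) = (3/20)*(-60) = -9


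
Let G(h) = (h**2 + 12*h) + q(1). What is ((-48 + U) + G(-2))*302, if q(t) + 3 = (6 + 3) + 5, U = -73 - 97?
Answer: -68554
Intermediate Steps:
U = -170
q(t) = 11 (q(t) = -3 + ((6 + 3) + 5) = -3 + (9 + 5) = -3 + 14 = 11)
G(h) = 11 + h**2 + 12*h (G(h) = (h**2 + 12*h) + 11 = 11 + h**2 + 12*h)
((-48 + U) + G(-2))*302 = ((-48 - 170) + (11 + (-2)**2 + 12*(-2)))*302 = (-218 + (11 + 4 - 24))*302 = (-218 - 9)*302 = -227*302 = -68554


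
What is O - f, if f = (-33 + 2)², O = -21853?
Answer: -22814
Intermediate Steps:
f = 961 (f = (-31)² = 961)
O - f = -21853 - 1*961 = -21853 - 961 = -22814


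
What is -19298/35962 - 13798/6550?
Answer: -155651394/58887775 ≈ -2.6432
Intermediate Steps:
-19298/35962 - 13798/6550 = -19298*1/35962 - 13798*1/6550 = -9649/17981 - 6899/3275 = -155651394/58887775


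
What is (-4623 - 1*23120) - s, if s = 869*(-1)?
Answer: -26874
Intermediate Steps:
s = -869
(-4623 - 1*23120) - s = (-4623 - 1*23120) - 1*(-869) = (-4623 - 23120) + 869 = -27743 + 869 = -26874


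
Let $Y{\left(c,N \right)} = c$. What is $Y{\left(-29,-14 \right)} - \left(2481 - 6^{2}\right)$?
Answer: $-2474$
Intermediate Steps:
$Y{\left(-29,-14 \right)} - \left(2481 - 6^{2}\right) = -29 - \left(2481 - 6^{2}\right) = -29 - \left(2481 - 36\right) = -29 - 2445 = -2474$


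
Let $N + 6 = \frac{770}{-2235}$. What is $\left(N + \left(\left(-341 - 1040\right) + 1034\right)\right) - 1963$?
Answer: $- \frac{1035406}{447} \approx -2316.3$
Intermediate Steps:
$N = - \frac{2836}{447}$ ($N = -6 + \frac{770}{-2235} = -6 + 770 \left(- \frac{1}{2235}\right) = -6 - \frac{154}{447} = - \frac{2836}{447} \approx -6.3445$)
$\left(N + \left(\left(-341 - 1040\right) + 1034\right)\right) - 1963 = \left(- \frac{2836}{447} + \left(\left(-341 - 1040\right) + 1034\right)\right) - 1963 = \left(- \frac{2836}{447} + \left(-1381 + 1034\right)\right) - 1963 = \left(- \frac{2836}{447} - 347\right) - 1963 = - \frac{157945}{447} - 1963 = - \frac{1035406}{447}$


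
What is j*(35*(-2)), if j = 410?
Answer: -28700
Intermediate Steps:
j*(35*(-2)) = 410*(35*(-2)) = 410*(-70) = -28700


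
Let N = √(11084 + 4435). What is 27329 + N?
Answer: 27329 + √15519 ≈ 27454.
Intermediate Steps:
N = √15519 ≈ 124.58
27329 + N = 27329 + √15519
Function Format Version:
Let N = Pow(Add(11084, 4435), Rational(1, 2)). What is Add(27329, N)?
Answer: Add(27329, Pow(15519, Rational(1, 2))) ≈ 27454.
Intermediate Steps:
N = Pow(15519, Rational(1, 2)) ≈ 124.58
Add(27329, N) = Add(27329, Pow(15519, Rational(1, 2)))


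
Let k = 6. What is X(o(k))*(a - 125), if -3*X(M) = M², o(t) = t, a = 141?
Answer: -192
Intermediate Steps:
X(M) = -M²/3
X(o(k))*(a - 125) = (-⅓*6²)*(141 - 125) = -⅓*36*16 = -12*16 = -192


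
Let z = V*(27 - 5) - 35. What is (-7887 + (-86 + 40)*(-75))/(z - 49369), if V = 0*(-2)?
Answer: 1479/16468 ≈ 0.089810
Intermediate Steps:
V = 0
z = -35 (z = 0*(27 - 5) - 35 = 0*22 - 35 = 0 - 35 = -35)
(-7887 + (-86 + 40)*(-75))/(z - 49369) = (-7887 + (-86 + 40)*(-75))/(-35 - 49369) = (-7887 - 46*(-75))/(-49404) = (-7887 + 3450)*(-1/49404) = -4437*(-1/49404) = 1479/16468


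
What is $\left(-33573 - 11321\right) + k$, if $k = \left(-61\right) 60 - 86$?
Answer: $-48640$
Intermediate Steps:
$k = -3746$ ($k = -3660 - 86 = -3746$)
$\left(-33573 - 11321\right) + k = \left(-33573 - 11321\right) - 3746 = -44894 - 3746 = -48640$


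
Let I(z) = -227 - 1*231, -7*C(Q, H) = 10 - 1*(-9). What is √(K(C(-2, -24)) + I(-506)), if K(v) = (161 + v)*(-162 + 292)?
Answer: √985838/7 ≈ 141.84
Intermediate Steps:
C(Q, H) = -19/7 (C(Q, H) = -(10 - 1*(-9))/7 = -(10 + 9)/7 = -⅐*19 = -19/7)
K(v) = 20930 + 130*v (K(v) = (161 + v)*130 = 20930 + 130*v)
I(z) = -458 (I(z) = -227 - 231 = -458)
√(K(C(-2, -24)) + I(-506)) = √((20930 + 130*(-19/7)) - 458) = √((20930 - 2470/7) - 458) = √(144040/7 - 458) = √(140834/7) = √985838/7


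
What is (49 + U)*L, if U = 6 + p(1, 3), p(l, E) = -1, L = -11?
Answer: -594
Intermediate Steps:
U = 5 (U = 6 - 1 = 5)
(49 + U)*L = (49 + 5)*(-11) = 54*(-11) = -594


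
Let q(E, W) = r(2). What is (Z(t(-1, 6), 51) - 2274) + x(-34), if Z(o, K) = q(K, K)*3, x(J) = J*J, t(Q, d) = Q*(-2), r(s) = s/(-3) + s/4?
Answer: -2237/2 ≈ -1118.5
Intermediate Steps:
r(s) = -s/12 (r(s) = s*(-1/3) + s*(1/4) = -s/3 + s/4 = -s/12)
t(Q, d) = -2*Q
q(E, W) = -1/6 (q(E, W) = -1/12*2 = -1/6)
x(J) = J**2
Z(o, K) = -1/2 (Z(o, K) = -1/6*3 = -1/2)
(Z(t(-1, 6), 51) - 2274) + x(-34) = (-1/2 - 2274) + (-34)**2 = -4549/2 + 1156 = -2237/2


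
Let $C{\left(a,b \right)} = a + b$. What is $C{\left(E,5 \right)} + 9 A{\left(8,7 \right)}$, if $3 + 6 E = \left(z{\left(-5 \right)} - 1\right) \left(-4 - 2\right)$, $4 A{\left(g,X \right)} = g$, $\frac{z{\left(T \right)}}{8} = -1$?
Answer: $\frac{63}{2} \approx 31.5$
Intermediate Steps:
$z{\left(T \right)} = -8$ ($z{\left(T \right)} = 8 \left(-1\right) = -8$)
$A{\left(g,X \right)} = \frac{g}{4}$
$E = \frac{17}{2}$ ($E = - \frac{1}{2} + \frac{\left(-8 - 1\right) \left(-4 - 2\right)}{6} = - \frac{1}{2} + \frac{\left(-8 - 1\right) \left(-6\right)}{6} = - \frac{1}{2} + \frac{\left(-9\right) \left(-6\right)}{6} = - \frac{1}{2} + \frac{1}{6} \cdot 54 = - \frac{1}{2} + 9 = \frac{17}{2} \approx 8.5$)
$C{\left(E,5 \right)} + 9 A{\left(8,7 \right)} = \left(\frac{17}{2} + 5\right) + 9 \cdot \frac{1}{4} \cdot 8 = \frac{27}{2} + 9 \cdot 2 = \frac{27}{2} + 18 = \frac{63}{2}$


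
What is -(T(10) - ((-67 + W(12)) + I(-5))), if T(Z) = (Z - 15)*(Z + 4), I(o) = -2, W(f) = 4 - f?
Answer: -7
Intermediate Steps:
T(Z) = (-15 + Z)*(4 + Z)
-(T(10) - ((-67 + W(12)) + I(-5))) = -((-60 + 10² - 11*10) - ((-67 + (4 - 1*12)) - 2)) = -((-60 + 100 - 110) - ((-67 + (4 - 12)) - 2)) = -(-70 - ((-67 - 8) - 2)) = -(-70 - (-75 - 2)) = -(-70 - 1*(-77)) = -(-70 + 77) = -1*7 = -7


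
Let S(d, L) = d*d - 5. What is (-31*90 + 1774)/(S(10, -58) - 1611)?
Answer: 254/379 ≈ 0.67019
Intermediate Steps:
S(d, L) = -5 + d² (S(d, L) = d² - 5 = -5 + d²)
(-31*90 + 1774)/(S(10, -58) - 1611) = (-31*90 + 1774)/((-5 + 10²) - 1611) = (-2790 + 1774)/((-5 + 100) - 1611) = -1016/(95 - 1611) = -1016/(-1516) = -1016*(-1/1516) = 254/379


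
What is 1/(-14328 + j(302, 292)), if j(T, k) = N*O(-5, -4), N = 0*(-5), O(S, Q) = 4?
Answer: -1/14328 ≈ -6.9793e-5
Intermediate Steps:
N = 0
j(T, k) = 0 (j(T, k) = 0*4 = 0)
1/(-14328 + j(302, 292)) = 1/(-14328 + 0) = 1/(-14328) = -1/14328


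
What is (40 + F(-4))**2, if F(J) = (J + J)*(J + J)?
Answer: 10816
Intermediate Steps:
F(J) = 4*J**2 (F(J) = (2*J)*(2*J) = 4*J**2)
(40 + F(-4))**2 = (40 + 4*(-4)**2)**2 = (40 + 4*16)**2 = (40 + 64)**2 = 104**2 = 10816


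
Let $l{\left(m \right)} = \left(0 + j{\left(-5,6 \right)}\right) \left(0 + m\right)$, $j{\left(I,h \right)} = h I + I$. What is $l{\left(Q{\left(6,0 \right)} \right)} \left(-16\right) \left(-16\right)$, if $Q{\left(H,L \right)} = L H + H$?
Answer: $-53760$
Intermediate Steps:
$Q{\left(H,L \right)} = H + H L$ ($Q{\left(H,L \right)} = H L + H = H + H L$)
$j{\left(I,h \right)} = I + I h$ ($j{\left(I,h \right)} = I h + I = I + I h$)
$l{\left(m \right)} = - 35 m$ ($l{\left(m \right)} = \left(0 - 5 \left(1 + 6\right)\right) \left(0 + m\right) = \left(0 - 35\right) m = - 35 m$)
$l{\left(Q{\left(6,0 \right)} \right)} \left(-16\right) \left(-16\right) = - 35 \cdot 6 \left(1 + 0\right) \left(-16\right) \left(-16\right) = - 35 \cdot 6 \cdot 1 \left(-16\right) \left(-16\right) = \left(-35\right) 6 \left(-16\right) \left(-16\right) = \left(-210\right) \left(-16\right) \left(-16\right) = 3360 \left(-16\right) = -53760$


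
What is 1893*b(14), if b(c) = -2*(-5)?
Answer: 18930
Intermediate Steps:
b(c) = 10
1893*b(14) = 1893*10 = 18930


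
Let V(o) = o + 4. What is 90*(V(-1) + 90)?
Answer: 8370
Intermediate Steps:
V(o) = 4 + o
90*(V(-1) + 90) = 90*((4 - 1) + 90) = 90*(3 + 90) = 90*93 = 8370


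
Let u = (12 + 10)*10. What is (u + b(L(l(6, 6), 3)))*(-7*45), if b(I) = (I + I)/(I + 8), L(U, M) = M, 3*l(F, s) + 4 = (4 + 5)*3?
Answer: -764190/11 ≈ -69472.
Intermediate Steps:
l(F, s) = 23/3 (l(F, s) = -4/3 + ((4 + 5)*3)/3 = -4/3 + (9*3)/3 = -4/3 + (⅓)*27 = -4/3 + 9 = 23/3)
u = 220 (u = 22*10 = 220)
b(I) = 2*I/(8 + I) (b(I) = (2*I)/(8 + I) = 2*I/(8 + I))
(u + b(L(l(6, 6), 3)))*(-7*45) = (220 + 2*3/(8 + 3))*(-7*45) = (220 + 2*3/11)*(-315) = (220 + 2*3*(1/11))*(-315) = (220 + 6/11)*(-315) = (2426/11)*(-315) = -764190/11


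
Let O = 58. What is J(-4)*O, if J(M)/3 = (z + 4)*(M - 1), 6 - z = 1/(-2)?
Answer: -9135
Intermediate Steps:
z = 13/2 (z = 6 - 1/(-2) = 6 - 1*(-½) = 6 + ½ = 13/2 ≈ 6.5000)
J(M) = -63/2 + 63*M/2 (J(M) = 3*((13/2 + 4)*(M - 1)) = 3*(21*(-1 + M)/2) = 3*(-21/2 + 21*M/2) = -63/2 + 63*M/2)
J(-4)*O = (-63/2 + (63/2)*(-4))*58 = (-63/2 - 126)*58 = -315/2*58 = -9135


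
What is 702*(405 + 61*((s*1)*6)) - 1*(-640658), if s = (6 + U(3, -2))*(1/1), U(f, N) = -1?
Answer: 2209628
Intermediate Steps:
s = 5 (s = (6 - 1)*(1/1) = 5*(1*1) = 5*1 = 5)
702*(405 + 61*((s*1)*6)) - 1*(-640658) = 702*(405 + 61*((5*1)*6)) - 1*(-640658) = 702*(405 + 61*(5*6)) + 640658 = 702*(405 + 61*30) + 640658 = 702*(405 + 1830) + 640658 = 702*2235 + 640658 = 1568970 + 640658 = 2209628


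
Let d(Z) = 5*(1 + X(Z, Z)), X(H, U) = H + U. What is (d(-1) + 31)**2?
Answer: 676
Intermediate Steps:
d(Z) = 5 + 10*Z (d(Z) = 5*(1 + (Z + Z)) = 5*(1 + 2*Z) = 5 + 10*Z)
(d(-1) + 31)**2 = ((5 + 10*(-1)) + 31)**2 = ((5 - 10) + 31)**2 = (-5 + 31)**2 = 26**2 = 676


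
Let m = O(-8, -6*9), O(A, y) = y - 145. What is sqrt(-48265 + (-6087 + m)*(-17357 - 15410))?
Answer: 7*sqrt(4202553) ≈ 14350.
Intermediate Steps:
O(A, y) = -145 + y
m = -199 (m = -145 - 6*9 = -145 - 54 = -199)
sqrt(-48265 + (-6087 + m)*(-17357 - 15410)) = sqrt(-48265 + (-6087 - 199)*(-17357 - 15410)) = sqrt(-48265 - 6286*(-32767)) = sqrt(-48265 + 205973362) = sqrt(205925097) = 7*sqrt(4202553)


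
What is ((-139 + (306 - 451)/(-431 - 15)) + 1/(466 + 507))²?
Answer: 3621467629034161/188319545764 ≈ 19230.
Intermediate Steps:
((-139 + (306 - 451)/(-431 - 15)) + 1/(466 + 507))² = ((-139 - 145/(-446)) + 1/973)² = ((-139 - 145*(-1/446)) + 1/973)² = ((-139 + 145/446) + 1/973)² = (-61849/446 + 1/973)² = (-60178631/433958)² = 3621467629034161/188319545764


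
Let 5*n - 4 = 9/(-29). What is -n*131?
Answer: -14017/145 ≈ -96.669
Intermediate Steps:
n = 107/145 (n = ⅘ + (9/(-29))/5 = ⅘ + (9*(-1/29))/5 = ⅘ + (⅕)*(-9/29) = ⅘ - 9/145 = 107/145 ≈ 0.73793)
-n*131 = -107*131/145 = -1*14017/145 = -14017/145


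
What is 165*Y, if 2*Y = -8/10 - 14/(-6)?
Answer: 253/2 ≈ 126.50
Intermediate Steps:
Y = 23/30 (Y = (-8/10 - 14/(-6))/2 = (-8*1/10 - 14*(-1/6))/2 = (-4/5 + 7/3)/2 = (1/2)*(23/15) = 23/30 ≈ 0.76667)
165*Y = 165*(23/30) = 253/2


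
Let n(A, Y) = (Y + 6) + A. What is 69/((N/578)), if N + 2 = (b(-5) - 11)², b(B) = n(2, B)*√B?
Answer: 19941*I/(33*√5 + 37*I) ≈ 108.28 + 215.95*I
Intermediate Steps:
n(A, Y) = 6 + A + Y (n(A, Y) = (6 + Y) + A = 6 + A + Y)
b(B) = √B*(8 + B) (b(B) = (6 + 2 + B)*√B = (8 + B)*√B = √B*(8 + B))
N = -2 + (-11 + 3*I*√5)² (N = -2 + (√(-5)*(8 - 5) - 11)² = -2 + ((I*√5)*3 - 11)² = -2 + (3*I*√5 - 11)² = -2 + (-11 + 3*I*√5)² ≈ 74.0 - 147.58*I)
69/((N/578)) = 69/(((74 - 66*I*√5)/578)) = 69/(((74 - 66*I*√5)*(1/578))) = 69/(37/289 - 33*I*√5/289)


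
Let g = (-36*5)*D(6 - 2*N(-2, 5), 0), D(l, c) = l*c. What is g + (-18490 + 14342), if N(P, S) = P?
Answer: -4148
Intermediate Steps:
D(l, c) = c*l
g = 0 (g = (-36*5)*(0*(6 - 2*(-2))) = -0*(6 + 4) = -0*10 = -180*0 = 0)
g + (-18490 + 14342) = 0 + (-18490 + 14342) = 0 - 4148 = -4148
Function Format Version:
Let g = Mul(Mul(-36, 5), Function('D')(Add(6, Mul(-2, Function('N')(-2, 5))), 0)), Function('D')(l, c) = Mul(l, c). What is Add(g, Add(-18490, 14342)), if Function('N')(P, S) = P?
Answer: -4148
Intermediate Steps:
Function('D')(l, c) = Mul(c, l)
g = 0 (g = Mul(Mul(-36, 5), Mul(0, Add(6, Mul(-2, -2)))) = Mul(-180, Mul(0, Add(6, 4))) = Mul(-180, Mul(0, 10)) = Mul(-180, 0) = 0)
Add(g, Add(-18490, 14342)) = Add(0, Add(-18490, 14342)) = Add(0, -4148) = -4148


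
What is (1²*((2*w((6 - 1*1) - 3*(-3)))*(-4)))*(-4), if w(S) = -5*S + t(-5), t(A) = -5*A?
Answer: -1440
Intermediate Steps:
w(S) = 25 - 5*S (w(S) = -5*S - 5*(-5) = -5*S + 25 = 25 - 5*S)
(1²*((2*w((6 - 1*1) - 3*(-3)))*(-4)))*(-4) = (1²*((2*(25 - 5*((6 - 1*1) - 3*(-3))))*(-4)))*(-4) = (1*((2*(25 - 5*((6 - 1) + 9)))*(-4)))*(-4) = (1*((2*(25 - 5*(5 + 9)))*(-4)))*(-4) = (1*((2*(25 - 5*14))*(-4)))*(-4) = (1*((2*(25 - 70))*(-4)))*(-4) = (1*((2*(-45))*(-4)))*(-4) = (1*(-90*(-4)))*(-4) = (1*360)*(-4) = 360*(-4) = -1440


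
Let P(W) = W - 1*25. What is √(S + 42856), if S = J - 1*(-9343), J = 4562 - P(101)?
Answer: √56685 ≈ 238.09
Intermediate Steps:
P(W) = -25 + W (P(W) = W - 25 = -25 + W)
J = 4486 (J = 4562 - (-25 + 101) = 4562 - 1*76 = 4562 - 76 = 4486)
S = 13829 (S = 4486 - 1*(-9343) = 4486 + 9343 = 13829)
√(S + 42856) = √(13829 + 42856) = √56685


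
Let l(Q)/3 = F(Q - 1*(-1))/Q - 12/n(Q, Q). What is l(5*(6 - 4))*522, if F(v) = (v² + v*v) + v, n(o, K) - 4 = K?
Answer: 1339713/35 ≈ 38278.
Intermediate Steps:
n(o, K) = 4 + K
F(v) = v + 2*v² (F(v) = (v² + v²) + v = 2*v² + v = v + 2*v²)
l(Q) = -36/(4 + Q) + 3*(1 + Q)*(3 + 2*Q)/Q (l(Q) = 3*(((Q - 1*(-1))*(1 + 2*(Q - 1*(-1))))/Q - 12/(4 + Q)) = 3*(((Q + 1)*(1 + 2*(Q + 1)))/Q - 12/(4 + Q)) = 3*(((1 + Q)*(1 + 2*(1 + Q)))/Q - 12/(4 + Q)) = 3*(((1 + Q)*(1 + (2 + 2*Q)))/Q - 12/(4 + Q)) = 3*(((1 + Q)*(3 + 2*Q))/Q - 12/(4 + Q)) = 3*((1 + Q)*(3 + 2*Q)/Q - 12/(4 + Q)) = 3*(-12/(4 + Q) + (1 + Q)*(3 + 2*Q)/Q) = -36/(4 + Q) + 3*(1 + Q)*(3 + 2*Q)/Q)
l(5*(6 - 4))*522 = (3*(12 + 2*(5*(6 - 4))³ + 11*(5*(6 - 4)) + 13*(5*(6 - 4))²)/(((5*(6 - 4)))*(4 + 5*(6 - 4))))*522 = (3*(12 + 2*(5*2)³ + 11*(5*2) + 13*(5*2)²)/(((5*2))*(4 + 5*2)))*522 = (3*(12 + 2*10³ + 11*10 + 13*10²)/(10*(4 + 10)))*522 = (3*(⅒)*(12 + 2*1000 + 110 + 13*100)/14)*522 = (3*(⅒)*(1/14)*(12 + 2000 + 110 + 1300))*522 = (3*(⅒)*(1/14)*3422)*522 = (5133/70)*522 = 1339713/35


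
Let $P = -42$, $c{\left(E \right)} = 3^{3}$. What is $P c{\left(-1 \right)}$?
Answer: $-1134$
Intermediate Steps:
$c{\left(E \right)} = 27$
$P c{\left(-1 \right)} = \left(-42\right) 27 = -1134$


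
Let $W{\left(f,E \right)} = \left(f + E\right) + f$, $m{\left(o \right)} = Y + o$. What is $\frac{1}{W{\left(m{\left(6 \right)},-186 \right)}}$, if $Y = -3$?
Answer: $- \frac{1}{180} \approx -0.0055556$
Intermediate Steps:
$m{\left(o \right)} = -3 + o$
$W{\left(f,E \right)} = E + 2 f$ ($W{\left(f,E \right)} = \left(E + f\right) + f = E + 2 f$)
$\frac{1}{W{\left(m{\left(6 \right)},-186 \right)}} = \frac{1}{-186 + 2 \left(-3 + 6\right)} = \frac{1}{-186 + 2 \cdot 3} = \frac{1}{-186 + 6} = \frac{1}{-180} = - \frac{1}{180}$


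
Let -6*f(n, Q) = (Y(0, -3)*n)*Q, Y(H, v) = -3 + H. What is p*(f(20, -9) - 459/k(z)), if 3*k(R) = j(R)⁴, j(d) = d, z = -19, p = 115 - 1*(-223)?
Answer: -3964830246/130321 ≈ -30424.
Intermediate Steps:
p = 338 (p = 115 + 223 = 338)
k(R) = R⁴/3
f(n, Q) = Q*n/2 (f(n, Q) = -(-3 + 0)*n*Q/6 = -(-3*n)*Q/6 = -(-1)*Q*n/2 = Q*n/2)
p*(f(20, -9) - 459/k(z)) = 338*((½)*(-9)*20 - 459/((⅓)*(-19)⁴)) = 338*(-90 - 459/((⅓)*130321)) = 338*(-90 - 459/130321/3) = 338*(-90 - 459*3/130321) = 338*(-90 - 1377/130321) = 338*(-11730267/130321) = -3964830246/130321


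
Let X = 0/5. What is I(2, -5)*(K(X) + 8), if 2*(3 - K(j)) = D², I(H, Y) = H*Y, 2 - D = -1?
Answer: -65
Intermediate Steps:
D = 3 (D = 2 - 1*(-1) = 2 + 1 = 3)
X = 0 (X = 0*(⅕) = 0)
K(j) = -3/2 (K(j) = 3 - ½*3² = 3 - ½*9 = 3 - 9/2 = -3/2)
I(2, -5)*(K(X) + 8) = (2*(-5))*(-3/2 + 8) = -10*13/2 = -65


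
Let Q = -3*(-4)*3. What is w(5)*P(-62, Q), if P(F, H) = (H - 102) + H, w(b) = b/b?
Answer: -30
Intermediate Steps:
Q = 36 (Q = 12*3 = 36)
w(b) = 1
P(F, H) = -102 + 2*H (P(F, H) = (-102 + H) + H = -102 + 2*H)
w(5)*P(-62, Q) = 1*(-102 + 2*36) = 1*(-102 + 72) = 1*(-30) = -30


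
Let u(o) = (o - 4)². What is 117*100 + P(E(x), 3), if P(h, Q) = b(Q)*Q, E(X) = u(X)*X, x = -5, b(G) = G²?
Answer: 11727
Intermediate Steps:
u(o) = (-4 + o)²
E(X) = X*(-4 + X)² (E(X) = (-4 + X)²*X = X*(-4 + X)²)
P(h, Q) = Q³ (P(h, Q) = Q²*Q = Q³)
117*100 + P(E(x), 3) = 117*100 + 3³ = 11700 + 27 = 11727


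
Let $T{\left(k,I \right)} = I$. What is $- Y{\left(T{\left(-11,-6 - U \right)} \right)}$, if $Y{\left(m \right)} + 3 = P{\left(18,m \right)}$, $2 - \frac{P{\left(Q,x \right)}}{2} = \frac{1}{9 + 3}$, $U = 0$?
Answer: $- \frac{5}{6} \approx -0.83333$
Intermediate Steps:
$P{\left(Q,x \right)} = \frac{23}{6}$ ($P{\left(Q,x \right)} = 4 - \frac{2}{9 + 3} = 4 - \frac{2}{12} = 4 - \frac{1}{6} = \frac{23}{6}$)
$Y{\left(m \right)} = \frac{5}{6}$ ($Y{\left(m \right)} = -3 + \frac{23}{6} = \frac{5}{6}$)
$- Y{\left(T{\left(-11,-6 - U \right)} \right)} = \left(-1\right) \frac{5}{6} = - \frac{5}{6}$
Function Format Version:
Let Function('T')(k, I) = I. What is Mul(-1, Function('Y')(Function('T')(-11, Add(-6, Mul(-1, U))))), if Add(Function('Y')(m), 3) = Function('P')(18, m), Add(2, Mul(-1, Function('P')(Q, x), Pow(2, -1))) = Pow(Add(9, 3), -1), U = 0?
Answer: Rational(-5, 6) ≈ -0.83333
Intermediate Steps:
Function('P')(Q, x) = Rational(23, 6) (Function('P')(Q, x) = Add(4, Mul(-2, Pow(Add(9, 3), -1))) = Add(4, Mul(-2, Pow(12, -1))) = Add(4, Mul(-2, Rational(1, 12))) = Add(4, Rational(-1, 6)) = Rational(23, 6))
Function('Y')(m) = Rational(5, 6) (Function('Y')(m) = Add(-3, Rational(23, 6)) = Rational(5, 6))
Mul(-1, Function('Y')(Function('T')(-11, Add(-6, Mul(-1, U))))) = Mul(-1, Rational(5, 6)) = Rational(-5, 6)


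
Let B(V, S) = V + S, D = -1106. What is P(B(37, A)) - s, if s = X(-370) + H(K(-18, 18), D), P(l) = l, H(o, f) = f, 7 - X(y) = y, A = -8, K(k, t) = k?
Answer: 758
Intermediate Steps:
X(y) = 7 - y
B(V, S) = S + V
s = -729 (s = (7 - 1*(-370)) - 1106 = (7 + 370) - 1106 = 377 - 1106 = -729)
P(B(37, A)) - s = (-8 + 37) - 1*(-729) = 29 + 729 = 758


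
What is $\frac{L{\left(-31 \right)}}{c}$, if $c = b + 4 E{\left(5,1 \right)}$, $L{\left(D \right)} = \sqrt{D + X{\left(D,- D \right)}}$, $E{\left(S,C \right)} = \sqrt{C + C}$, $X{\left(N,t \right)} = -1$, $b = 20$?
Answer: $- \frac{2 i}{23} + \frac{5 i \sqrt{2}}{23} \approx 0.22048 i$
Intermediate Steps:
$E{\left(S,C \right)} = \sqrt{2} \sqrt{C}$ ($E{\left(S,C \right)} = \sqrt{2 C} = \sqrt{2} \sqrt{C}$)
$L{\left(D \right)} = \sqrt{-1 + D}$ ($L{\left(D \right)} = \sqrt{D - 1} = \sqrt{-1 + D}$)
$c = 20 + 4 \sqrt{2}$ ($c = 20 + 4 \sqrt{2} \sqrt{1} = 20 + 4 \sqrt{2} \cdot 1 = 20 + 4 \sqrt{2} \approx 25.657$)
$\frac{L{\left(-31 \right)}}{c} = \frac{\sqrt{-1 - 31}}{20 + 4 \sqrt{2}} = \frac{\sqrt{-32}}{20 + 4 \sqrt{2}} = \frac{4 i \sqrt{2}}{20 + 4 \sqrt{2}}$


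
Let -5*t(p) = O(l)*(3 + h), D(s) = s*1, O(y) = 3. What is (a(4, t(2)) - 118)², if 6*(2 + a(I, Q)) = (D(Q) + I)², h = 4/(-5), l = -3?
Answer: 198480051121/14062500 ≈ 14114.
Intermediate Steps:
D(s) = s
h = -⅘ (h = 4*(-⅕) = -⅘ ≈ -0.80000)
t(p) = -33/25 (t(p) = -3*(3 - ⅘)/5 = -3*11/(5*5) = -⅕*33/5 = -33/25)
a(I, Q) = -2 + (I + Q)²/6 (a(I, Q) = -2 + (Q + I)²/6 = -2 + (I + Q)²/6)
(a(4, t(2)) - 118)² = ((-2 + (4 - 33/25)²/6) - 118)² = ((-2 + (67/25)²/6) - 118)² = ((-2 + (⅙)*(4489/625)) - 118)² = ((-2 + 4489/3750) - 118)² = (-3011/3750 - 118)² = (-445511/3750)² = 198480051121/14062500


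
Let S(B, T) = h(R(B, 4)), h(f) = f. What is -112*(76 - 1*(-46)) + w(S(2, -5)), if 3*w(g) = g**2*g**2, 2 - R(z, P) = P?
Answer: -40976/3 ≈ -13659.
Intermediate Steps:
R(z, P) = 2 - P
S(B, T) = -2 (S(B, T) = 2 - 1*4 = 2 - 4 = -2)
w(g) = g**4/3 (w(g) = (g**2*g**2)/3 = g**4/3)
-112*(76 - 1*(-46)) + w(S(2, -5)) = -112*(76 - 1*(-46)) + (1/3)*(-2)**4 = -112*(76 + 46) + (1/3)*16 = -112*122 + 16/3 = -13664 + 16/3 = -40976/3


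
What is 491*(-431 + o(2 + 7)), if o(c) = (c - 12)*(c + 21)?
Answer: -255811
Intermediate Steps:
o(c) = (-12 + c)*(21 + c)
491*(-431 + o(2 + 7)) = 491*(-431 + (-252 + (2 + 7)² + 9*(2 + 7))) = 491*(-431 + (-252 + 9² + 9*9)) = 491*(-431 + (-252 + 81 + 81)) = 491*(-431 - 90) = 491*(-521) = -255811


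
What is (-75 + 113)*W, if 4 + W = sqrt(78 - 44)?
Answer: -152 + 38*sqrt(34) ≈ 69.576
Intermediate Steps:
W = -4 + sqrt(34) (W = -4 + sqrt(78 - 44) = -4 + sqrt(34) ≈ 1.8310)
(-75 + 113)*W = (-75 + 113)*(-4 + sqrt(34)) = 38*(-4 + sqrt(34)) = -152 + 38*sqrt(34)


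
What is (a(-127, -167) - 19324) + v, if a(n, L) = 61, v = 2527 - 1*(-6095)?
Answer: -10641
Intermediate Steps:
v = 8622 (v = 2527 + 6095 = 8622)
(a(-127, -167) - 19324) + v = (61 - 19324) + 8622 = -19263 + 8622 = -10641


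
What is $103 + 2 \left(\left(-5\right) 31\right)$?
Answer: $-207$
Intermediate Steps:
$103 + 2 \left(\left(-5\right) 31\right) = 103 + 2 \left(-155\right) = 103 - 310 = -207$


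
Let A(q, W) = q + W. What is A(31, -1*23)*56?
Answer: 448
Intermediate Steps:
A(q, W) = W + q
A(31, -1*23)*56 = (-1*23 + 31)*56 = (-23 + 31)*56 = 8*56 = 448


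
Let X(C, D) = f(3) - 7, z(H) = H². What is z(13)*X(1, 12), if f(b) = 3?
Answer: -676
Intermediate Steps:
X(C, D) = -4 (X(C, D) = 3 - 7 = -4)
z(13)*X(1, 12) = 13²*(-4) = 169*(-4) = -676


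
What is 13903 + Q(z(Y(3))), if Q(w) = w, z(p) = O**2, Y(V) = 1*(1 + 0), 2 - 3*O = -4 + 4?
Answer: 125131/9 ≈ 13903.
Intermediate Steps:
O = 2/3 (O = 2/3 - (-4 + 4)/3 = 2/3 - 1/3*0 = 2/3 + 0 = 2/3 ≈ 0.66667)
Y(V) = 1 (Y(V) = 1*1 = 1)
z(p) = 4/9 (z(p) = (2/3)**2 = 4/9)
13903 + Q(z(Y(3))) = 13903 + 4/9 = 125131/9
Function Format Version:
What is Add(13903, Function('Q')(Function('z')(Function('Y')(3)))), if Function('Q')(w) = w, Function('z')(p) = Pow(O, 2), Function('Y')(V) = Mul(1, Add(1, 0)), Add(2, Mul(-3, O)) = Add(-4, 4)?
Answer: Rational(125131, 9) ≈ 13903.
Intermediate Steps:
O = Rational(2, 3) (O = Add(Rational(2, 3), Mul(Rational(-1, 3), Add(-4, 4))) = Add(Rational(2, 3), Mul(Rational(-1, 3), 0)) = Add(Rational(2, 3), 0) = Rational(2, 3) ≈ 0.66667)
Function('Y')(V) = 1 (Function('Y')(V) = Mul(1, 1) = 1)
Function('z')(p) = Rational(4, 9) (Function('z')(p) = Pow(Rational(2, 3), 2) = Rational(4, 9))
Add(13903, Function('Q')(Function('z')(Function('Y')(3)))) = Add(13903, Rational(4, 9)) = Rational(125131, 9)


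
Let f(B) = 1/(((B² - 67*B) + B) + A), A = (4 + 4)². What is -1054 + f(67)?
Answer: -138073/131 ≈ -1054.0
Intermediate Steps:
A = 64 (A = 8² = 64)
f(B) = 1/(64 + B² - 66*B) (f(B) = 1/(((B² - 67*B) + B) + 64) = 1/((B² - 66*B) + 64) = 1/(64 + B² - 66*B))
-1054 + f(67) = -1054 + 1/(64 + 67² - 66*67) = -1054 + 1/(64 + 4489 - 4422) = -1054 + 1/131 = -138073/131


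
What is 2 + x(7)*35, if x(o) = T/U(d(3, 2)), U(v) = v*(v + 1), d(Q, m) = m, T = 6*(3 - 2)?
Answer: 37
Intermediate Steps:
T = 6 (T = 6*1 = 6)
U(v) = v*(1 + v)
x(o) = 1 (x(o) = 6/((2*(1 + 2))) = 6/((2*3)) = 6/6 = 6*(⅙) = 1)
2 + x(7)*35 = 2 + 1*35 = 2 + 35 = 37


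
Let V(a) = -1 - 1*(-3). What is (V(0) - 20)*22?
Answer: -396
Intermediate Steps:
V(a) = 2 (V(a) = -1 + 3 = 2)
(V(0) - 20)*22 = (2 - 20)*22 = -18*22 = -396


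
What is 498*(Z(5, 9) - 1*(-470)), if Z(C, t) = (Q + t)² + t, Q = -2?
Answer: 262944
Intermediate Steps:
Z(C, t) = t + (-2 + t)² (Z(C, t) = (-2 + t)² + t = t + (-2 + t)²)
498*(Z(5, 9) - 1*(-470)) = 498*((9 + (-2 + 9)²) - 1*(-470)) = 498*((9 + 7²) + 470) = 498*((9 + 49) + 470) = 498*(58 + 470) = 498*528 = 262944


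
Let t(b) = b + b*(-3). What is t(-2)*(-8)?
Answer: -32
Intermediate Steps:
t(b) = -2*b (t(b) = b - 3*b = -2*b)
t(-2)*(-8) = -2*(-2)*(-8) = 4*(-8) = -32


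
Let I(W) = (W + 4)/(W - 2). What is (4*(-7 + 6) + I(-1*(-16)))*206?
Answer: -3708/7 ≈ -529.71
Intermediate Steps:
I(W) = (4 + W)/(-2 + W)
(4*(-7 + 6) + I(-1*(-16)))*206 = (4*(-7 + 6) + (4 - 1*(-16))/(-2 - 1*(-16)))*206 = (4*(-1) + (4 + 16)/(-2 + 16))*206 = (-4 + 20/14)*206 = (-4 + (1/14)*20)*206 = (-4 + 10/7)*206 = -18/7*206 = -3708/7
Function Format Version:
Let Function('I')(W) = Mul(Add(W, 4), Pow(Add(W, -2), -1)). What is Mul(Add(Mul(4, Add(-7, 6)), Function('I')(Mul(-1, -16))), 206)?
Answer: Rational(-3708, 7) ≈ -529.71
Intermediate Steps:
Function('I')(W) = Mul(Pow(Add(-2, W), -1), Add(4, W)) (Function('I')(W) = Mul(Add(4, W), Pow(Add(-2, W), -1)) = Mul(Pow(Add(-2, W), -1), Add(4, W)))
Mul(Add(Mul(4, Add(-7, 6)), Function('I')(Mul(-1, -16))), 206) = Mul(Add(Mul(4, Add(-7, 6)), Mul(Pow(Add(-2, Mul(-1, -16)), -1), Add(4, Mul(-1, -16)))), 206) = Mul(Add(Mul(4, -1), Mul(Pow(Add(-2, 16), -1), Add(4, 16))), 206) = Mul(Add(-4, Mul(Pow(14, -1), 20)), 206) = Mul(Add(-4, Mul(Rational(1, 14), 20)), 206) = Mul(Add(-4, Rational(10, 7)), 206) = Mul(Rational(-18, 7), 206) = Rational(-3708, 7)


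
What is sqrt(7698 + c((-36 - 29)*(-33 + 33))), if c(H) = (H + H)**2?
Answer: sqrt(7698) ≈ 87.738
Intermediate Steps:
c(H) = 4*H**2 (c(H) = (2*H)**2 = 4*H**2)
sqrt(7698 + c((-36 - 29)*(-33 + 33))) = sqrt(7698 + 4*((-36 - 29)*(-33 + 33))**2) = sqrt(7698 + 4*(-65*0)**2) = sqrt(7698 + 4*0**2) = sqrt(7698 + 4*0) = sqrt(7698 + 0) = sqrt(7698)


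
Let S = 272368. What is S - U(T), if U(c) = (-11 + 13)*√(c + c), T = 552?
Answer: 272368 - 8*√69 ≈ 2.7230e+5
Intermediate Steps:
U(c) = 2*√2*√c (U(c) = 2*√(2*c) = 2*(√2*√c) = 2*√2*√c)
S - U(T) = 272368 - 2*√2*√552 = 272368 - 2*√2*2*√138 = 272368 - 8*√69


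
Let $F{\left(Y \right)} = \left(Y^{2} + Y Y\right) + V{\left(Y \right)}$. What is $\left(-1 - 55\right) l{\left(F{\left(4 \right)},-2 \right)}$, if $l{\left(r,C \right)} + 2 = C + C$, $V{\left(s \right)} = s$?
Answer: $336$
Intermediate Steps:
$F{\left(Y \right)} = Y + 2 Y^{2}$ ($F{\left(Y \right)} = \left(Y^{2} + Y Y\right) + Y = \left(Y^{2} + Y^{2}\right) + Y = 2 Y^{2} + Y = Y + 2 Y^{2}$)
$l{\left(r,C \right)} = -2 + 2 C$ ($l{\left(r,C \right)} = -2 + \left(C + C\right) = -2 + 2 C$)
$\left(-1 - 55\right) l{\left(F{\left(4 \right)},-2 \right)} = \left(-1 - 55\right) \left(-2 + 2 \left(-2\right)\right) = - 56 \left(-2 - 4\right) = \left(-56\right) \left(-6\right) = 336$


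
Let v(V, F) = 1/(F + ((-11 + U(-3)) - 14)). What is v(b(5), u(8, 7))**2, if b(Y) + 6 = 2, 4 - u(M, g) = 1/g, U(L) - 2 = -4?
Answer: 49/26244 ≈ 0.0018671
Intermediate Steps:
U(L) = -2 (U(L) = 2 - 4 = -2)
u(M, g) = 4 - 1/g
b(Y) = -4 (b(Y) = -6 + 2 = -4)
v(V, F) = 1/(-27 + F) (v(V, F) = 1/(F + ((-11 - 2) - 14)) = 1/(F + (-13 - 14)) = 1/(F - 27) = 1/(-27 + F))
v(b(5), u(8, 7))**2 = (1/(-27 + (4 - 1/7)))**2 = (1/(-27 + 27/7))**2 = (1/(-162/7))**2 = (-7/162)**2 = 49/26244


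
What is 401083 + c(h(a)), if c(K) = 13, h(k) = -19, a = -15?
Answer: 401096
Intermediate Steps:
401083 + c(h(a)) = 401083 + 13 = 401096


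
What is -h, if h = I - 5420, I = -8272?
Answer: 13692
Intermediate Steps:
h = -13692 (h = -8272 - 5420 = -13692)
-h = -1*(-13692) = 13692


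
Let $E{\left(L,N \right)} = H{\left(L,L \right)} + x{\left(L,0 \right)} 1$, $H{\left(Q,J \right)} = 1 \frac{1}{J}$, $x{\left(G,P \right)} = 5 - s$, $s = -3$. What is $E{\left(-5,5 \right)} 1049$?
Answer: $\frac{40911}{5} \approx 8182.2$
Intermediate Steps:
$x{\left(G,P \right)} = 8$ ($x{\left(G,P \right)} = 5 - -3 = 5 + 3 = 8$)
$H{\left(Q,J \right)} = \frac{1}{J}$
$E{\left(L,N \right)} = 8 + \frac{1}{L}$ ($E{\left(L,N \right)} = \frac{1}{L} + 8 \cdot 1 = \frac{1}{L} + 8 = 8 + \frac{1}{L}$)
$E{\left(-5,5 \right)} 1049 = \left(8 + \frac{1}{-5}\right) 1049 = \left(8 - \frac{1}{5}\right) 1049 = \frac{39}{5} \cdot 1049 = \frac{40911}{5}$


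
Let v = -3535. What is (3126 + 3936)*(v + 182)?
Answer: -23678886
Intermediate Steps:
(3126 + 3936)*(v + 182) = (3126 + 3936)*(-3535 + 182) = 7062*(-3353) = -23678886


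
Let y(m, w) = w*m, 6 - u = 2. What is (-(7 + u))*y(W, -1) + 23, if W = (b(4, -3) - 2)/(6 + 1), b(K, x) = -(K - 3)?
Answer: 128/7 ≈ 18.286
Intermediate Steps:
u = 4 (u = 6 - 1*2 = 6 - 2 = 4)
b(K, x) = 3 - K (b(K, x) = -(-3 + K) = 3 - K)
W = -3/7 (W = ((3 - 1*4) - 2)/(6 + 1) = ((3 - 4) - 2)/7 = (-1 - 2)*(1/7) = -3*1/7 = -3/7 ≈ -0.42857)
y(m, w) = m*w
(-(7 + u))*y(W, -1) + 23 = (-(7 + 4))*(-3/7*(-1)) + 23 = -1*11*(3/7) + 23 = -11*3/7 + 23 = -33/7 + 23 = 128/7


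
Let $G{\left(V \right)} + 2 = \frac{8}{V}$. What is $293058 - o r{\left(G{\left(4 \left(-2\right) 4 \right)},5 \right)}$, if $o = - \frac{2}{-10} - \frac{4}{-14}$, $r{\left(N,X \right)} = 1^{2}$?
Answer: $\frac{10257013}{35} \approx 2.9306 \cdot 10^{5}$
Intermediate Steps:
$G{\left(V \right)} = -2 + \frac{8}{V}$
$r{\left(N,X \right)} = 1$
$o = \frac{17}{35}$ ($o = \left(-2\right) \left(- \frac{1}{10}\right) - - \frac{2}{7} = \frac{1}{5} + \frac{2}{7} = \frac{17}{35} \approx 0.48571$)
$293058 - o r{\left(G{\left(4 \left(-2\right) 4 \right)},5 \right)} = 293058 - \frac{17}{35} \cdot 1 = 293058 - \frac{17}{35} = \frac{10257013}{35}$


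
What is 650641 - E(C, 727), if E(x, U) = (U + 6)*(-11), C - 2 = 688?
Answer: 658704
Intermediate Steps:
C = 690 (C = 2 + 688 = 690)
E(x, U) = -66 - 11*U (E(x, U) = (6 + U)*(-11) = -66 - 11*U)
650641 - E(C, 727) = 650641 - (-66 - 11*727) = 650641 - (-66 - 7997) = 650641 - 1*(-8063) = 650641 + 8063 = 658704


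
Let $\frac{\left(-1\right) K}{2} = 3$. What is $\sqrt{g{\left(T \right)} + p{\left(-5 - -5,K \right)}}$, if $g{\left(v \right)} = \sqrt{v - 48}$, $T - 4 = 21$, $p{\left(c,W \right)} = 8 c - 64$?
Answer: $\sqrt{-64 + i \sqrt{23}} \approx 0.29953 + 8.0056 i$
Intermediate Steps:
$K = -6$ ($K = \left(-2\right) 3 = -6$)
$p{\left(c,W \right)} = -64 + 8 c$
$T = 25$ ($T = 4 + 21 = 25$)
$g{\left(v \right)} = \sqrt{-48 + v}$
$\sqrt{g{\left(T \right)} + p{\left(-5 - -5,K \right)}} = \sqrt{\sqrt{-48 + 25} - \left(64 - 8 \left(-5 - -5\right)\right)} = \sqrt{\sqrt{-23} - \left(64 - 8 \left(-5 + 5\right)\right)} = \sqrt{i \sqrt{23} + \left(-64 + 8 \cdot 0\right)} = \sqrt{i \sqrt{23} + \left(-64 + 0\right)} = \sqrt{i \sqrt{23} - 64} = \sqrt{-64 + i \sqrt{23}}$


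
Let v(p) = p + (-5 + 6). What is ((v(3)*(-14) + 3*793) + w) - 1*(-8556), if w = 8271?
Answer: 19150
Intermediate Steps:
v(p) = 1 + p (v(p) = p + 1 = 1 + p)
((v(3)*(-14) + 3*793) + w) - 1*(-8556) = (((1 + 3)*(-14) + 3*793) + 8271) - 1*(-8556) = ((4*(-14) + 2379) + 8271) + 8556 = ((-56 + 2379) + 8271) + 8556 = (2323 + 8271) + 8556 = 10594 + 8556 = 19150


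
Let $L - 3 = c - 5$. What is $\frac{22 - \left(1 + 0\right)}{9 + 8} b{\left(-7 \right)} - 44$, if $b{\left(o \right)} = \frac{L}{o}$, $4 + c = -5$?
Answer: $- \frac{715}{17} \approx -42.059$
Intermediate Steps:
$c = -9$ ($c = -4 - 5 = -9$)
$L = -11$ ($L = 3 - 14 = -11$)
$b{\left(o \right)} = - \frac{11}{o}$
$\frac{22 - \left(1 + 0\right)}{9 + 8} b{\left(-7 \right)} - 44 = \frac{22 - \left(1 + 0\right)}{9 + 8} \left(- \frac{11}{-7}\right) - 44 = \frac{22 - 1}{17} \left(\left(-11\right) \left(- \frac{1}{7}\right)\right) - 44 = \left(22 - 1\right) \frac{1}{17} \cdot \frac{11}{7} - 44 = 21 \cdot \frac{1}{17} \cdot \frac{11}{7} - 44 = \frac{21}{17} \cdot \frac{11}{7} - 44 = \frac{33}{17} - 44 = - \frac{715}{17}$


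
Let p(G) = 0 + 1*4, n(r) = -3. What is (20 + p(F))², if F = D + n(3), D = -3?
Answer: 576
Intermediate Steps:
F = -6 (F = -3 - 3 = -6)
p(G) = 4 (p(G) = 0 + 4 = 4)
(20 + p(F))² = (20 + 4)² = 24² = 576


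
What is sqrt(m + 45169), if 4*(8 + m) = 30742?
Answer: 7*sqrt(4314)/2 ≈ 229.88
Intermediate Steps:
m = 15355/2 (m = -8 + (1/4)*30742 = -8 + 15371/2 = 15355/2 ≈ 7677.5)
sqrt(m + 45169) = sqrt(15355/2 + 45169) = sqrt(105693/2) = 7*sqrt(4314)/2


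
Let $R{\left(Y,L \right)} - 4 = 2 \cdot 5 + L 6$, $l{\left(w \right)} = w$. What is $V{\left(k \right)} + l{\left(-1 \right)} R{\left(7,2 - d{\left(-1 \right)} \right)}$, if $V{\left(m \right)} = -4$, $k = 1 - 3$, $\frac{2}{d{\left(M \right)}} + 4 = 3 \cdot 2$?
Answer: $-24$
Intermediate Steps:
$d{\left(M \right)} = 1$ ($d{\left(M \right)} = \frac{2}{-4 + 3 \cdot 2} = \frac{2}{-4 + 6} = \frac{2}{2} = 2 \cdot \frac{1}{2} = 1$)
$k = -2$
$R{\left(Y,L \right)} = 14 + 6 L$ ($R{\left(Y,L \right)} = 4 + \left(2 \cdot 5 + L 6\right) = 4 + \left(10 + 6 L\right) = 14 + 6 L$)
$V{\left(k \right)} + l{\left(-1 \right)} R{\left(7,2 - d{\left(-1 \right)} \right)} = -4 - \left(14 + 6 \left(2 - 1\right)\right) = -4 - \left(14 + 6 \cdot 1\right) = -4 - \left(14 + 6\right) = -4 - 20 = -24$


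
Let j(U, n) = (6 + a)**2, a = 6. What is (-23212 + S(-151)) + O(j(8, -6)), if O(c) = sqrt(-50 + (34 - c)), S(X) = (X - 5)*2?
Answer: -23524 + 4*I*sqrt(10) ≈ -23524.0 + 12.649*I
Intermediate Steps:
S(X) = -10 + 2*X (S(X) = (-5 + X)*2 = -10 + 2*X)
j(U, n) = 144 (j(U, n) = (6 + 6)**2 = 12**2 = 144)
O(c) = sqrt(-16 - c)
(-23212 + S(-151)) + O(j(8, -6)) = (-23212 + (-10 + 2*(-151))) + sqrt(-16 - 1*144) = (-23212 + (-10 - 302)) + sqrt(-16 - 144) = (-23212 - 312) + sqrt(-160) = -23524 + 4*I*sqrt(10)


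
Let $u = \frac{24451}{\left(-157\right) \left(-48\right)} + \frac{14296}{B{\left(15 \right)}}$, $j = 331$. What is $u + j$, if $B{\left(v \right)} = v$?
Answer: $\frac{16168629}{12560} \approx 1287.3$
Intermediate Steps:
$u = \frac{12011269}{12560}$ ($u = \frac{24451}{\left(-157\right) \left(-48\right)} + \frac{14296}{15} = \frac{24451}{7536} + 14296 \cdot \frac{1}{15} = 24451 \cdot \frac{1}{7536} + \frac{14296}{15} = \frac{24451}{7536} + \frac{14296}{15} = \frac{12011269}{12560} \approx 956.31$)
$u + j = \frac{12011269}{12560} + 331 = \frac{16168629}{12560}$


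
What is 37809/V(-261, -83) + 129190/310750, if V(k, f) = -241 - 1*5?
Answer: -390578867/2548150 ≈ -153.28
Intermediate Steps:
V(k, f) = -246 (V(k, f) = -241 - 5 = -246)
37809/V(-261, -83) + 129190/310750 = 37809/(-246) + 129190/310750 = 37809*(-1/246) + 129190*(1/310750) = -12603/82 + 12919/31075 = -390578867/2548150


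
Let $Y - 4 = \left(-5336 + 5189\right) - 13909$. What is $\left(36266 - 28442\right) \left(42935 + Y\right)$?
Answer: $225980592$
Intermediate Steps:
$Y = -14052$ ($Y = 4 + \left(\left(-5336 + 5189\right) - 13909\right) = 4 - 14056 = -14052$)
$\left(36266 - 28442\right) \left(42935 + Y\right) = \left(36266 - 28442\right) \left(42935 - 14052\right) = 7824 \cdot 28883 = 225980592$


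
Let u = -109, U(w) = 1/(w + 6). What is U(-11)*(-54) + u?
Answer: -491/5 ≈ -98.200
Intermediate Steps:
U(w) = 1/(6 + w)
U(-11)*(-54) + u = -54/(6 - 11) - 109 = -54/(-5) - 109 = -⅕*(-54) - 109 = 54/5 - 109 = -491/5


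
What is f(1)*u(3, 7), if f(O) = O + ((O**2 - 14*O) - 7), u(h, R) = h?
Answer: -57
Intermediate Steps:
f(O) = -7 + O**2 - 13*O (f(O) = O + (-7 + O**2 - 14*O) = -7 + O**2 - 13*O)
f(1)*u(3, 7) = (-7 + 1**2 - 13*1)*3 = (-7 + 1 - 13)*3 = -19*3 = -57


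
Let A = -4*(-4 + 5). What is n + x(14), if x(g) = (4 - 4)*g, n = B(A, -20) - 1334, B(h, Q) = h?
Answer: -1338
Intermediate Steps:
A = -4 (A = -4*1 = -4)
n = -1338 (n = -4 - 1334 = -1338)
x(g) = 0 (x(g) = 0*g = 0)
n + x(14) = -1338 + 0 = -1338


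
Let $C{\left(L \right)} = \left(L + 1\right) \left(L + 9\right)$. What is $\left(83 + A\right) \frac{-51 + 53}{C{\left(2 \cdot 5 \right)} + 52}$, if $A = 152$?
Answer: $\frac{470}{261} \approx 1.8008$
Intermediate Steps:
$C{\left(L \right)} = \left(1 + L\right) \left(9 + L\right)$
$\left(83 + A\right) \frac{-51 + 53}{C{\left(2 \cdot 5 \right)} + 52} = \left(83 + 152\right) \frac{-51 + 53}{\left(9 + \left(2 \cdot 5\right)^{2} + 10 \cdot 2 \cdot 5\right) + 52} = 235 \frac{2}{\left(9 + 10^{2} + 10 \cdot 10\right) + 52} = 235 \frac{2}{\left(9 + 100 + 100\right) + 52} = 235 \frac{2}{209 + 52} = 235 \cdot \frac{2}{261} = \frac{470}{261}$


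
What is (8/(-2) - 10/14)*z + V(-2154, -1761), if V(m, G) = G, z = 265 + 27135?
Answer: -916527/7 ≈ -1.3093e+5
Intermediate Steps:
z = 27400
(8/(-2) - 10/14)*z + V(-2154, -1761) = (8/(-2) - 10/14)*27400 - 1761 = (8*(-1/2) - 10*1/14)*27400 - 1761 = (-4 - 5/7)*27400 - 1761 = -33/7*27400 - 1761 = -904200/7 - 1761 = -916527/7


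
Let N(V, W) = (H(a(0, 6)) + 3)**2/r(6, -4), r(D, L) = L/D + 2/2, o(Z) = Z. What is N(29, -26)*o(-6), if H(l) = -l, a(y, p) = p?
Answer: -162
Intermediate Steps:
r(D, L) = 1 + L/D (r(D, L) = L/D + 2*(1/2) = L/D + 1 = 1 + L/D)
N(V, W) = 27 (N(V, W) = (-1*6 + 3)**2/(((6 - 4)/6)) = (-6 + 3)**2/(((1/6)*2)) = (-3)**2/(1/3) = 9*3 = 27)
N(29, -26)*o(-6) = 27*(-6) = -162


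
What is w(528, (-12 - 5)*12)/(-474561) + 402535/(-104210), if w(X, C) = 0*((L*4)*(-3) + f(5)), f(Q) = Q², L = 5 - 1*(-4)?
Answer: -80507/20842 ≈ -3.8627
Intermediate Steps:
L = 9 (L = 5 + 4 = 9)
w(X, C) = 0 (w(X, C) = 0*((9*4)*(-3) + 5²) = 0*(36*(-3) + 25) = 0*(-108 + 25) = 0*(-83) = 0)
w(528, (-12 - 5)*12)/(-474561) + 402535/(-104210) = 0/(-474561) + 402535/(-104210) = 0*(-1/474561) + 402535*(-1/104210) = 0 - 80507/20842 = -80507/20842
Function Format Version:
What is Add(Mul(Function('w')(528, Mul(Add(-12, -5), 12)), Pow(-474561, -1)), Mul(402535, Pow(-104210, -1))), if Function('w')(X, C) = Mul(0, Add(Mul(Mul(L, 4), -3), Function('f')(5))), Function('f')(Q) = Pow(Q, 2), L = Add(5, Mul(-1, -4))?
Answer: Rational(-80507, 20842) ≈ -3.8627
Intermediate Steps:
L = 9 (L = Add(5, 4) = 9)
Function('w')(X, C) = 0 (Function('w')(X, C) = Mul(0, Add(Mul(Mul(9, 4), -3), Pow(5, 2))) = Mul(0, Add(Mul(36, -3), 25)) = Mul(0, Add(-108, 25)) = Mul(0, -83) = 0)
Add(Mul(Function('w')(528, Mul(Add(-12, -5), 12)), Pow(-474561, -1)), Mul(402535, Pow(-104210, -1))) = Add(Mul(0, Pow(-474561, -1)), Mul(402535, Pow(-104210, -1))) = Add(Mul(0, Rational(-1, 474561)), Mul(402535, Rational(-1, 104210))) = Add(0, Rational(-80507, 20842)) = Rational(-80507, 20842)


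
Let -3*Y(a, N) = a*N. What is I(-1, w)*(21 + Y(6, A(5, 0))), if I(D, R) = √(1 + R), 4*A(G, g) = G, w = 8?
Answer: 111/2 ≈ 55.500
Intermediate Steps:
A(G, g) = G/4
Y(a, N) = -N*a/3 (Y(a, N) = -a*N/3 = -N*a/3)
I(-1, w)*(21 + Y(6, A(5, 0))) = √(1 + 8)*(21 - ⅓*(¼)*5*6) = √9*(21 - ⅓*5/4*6) = 3*(21 - 5/2) = 3*(37/2) = 111/2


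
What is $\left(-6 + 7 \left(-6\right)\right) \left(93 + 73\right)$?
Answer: $-7968$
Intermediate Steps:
$\left(-6 + 7 \left(-6\right)\right) \left(93 + 73\right) = \left(-6 - 42\right) 166 = \left(-48\right) 166 = -7968$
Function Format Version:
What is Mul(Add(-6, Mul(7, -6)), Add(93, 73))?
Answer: -7968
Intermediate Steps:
Mul(Add(-6, Mul(7, -6)), Add(93, 73)) = Mul(Add(-6, -42), 166) = Mul(-48, 166) = -7968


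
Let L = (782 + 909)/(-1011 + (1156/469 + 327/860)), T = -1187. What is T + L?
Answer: -483350928519/406629217 ≈ -1188.7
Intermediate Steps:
L = -682047940/406629217 (L = 1691/(-1011 + (1156*(1/469) + 327*(1/860))) = 1691/(-1011 + (1156/469 + 327/860)) = 1691/(-1011 + 1147523/403340) = 1691/(-406629217/403340) = 1691*(-403340/406629217) = -682047940/406629217 ≈ -1.6773)
T + L = -1187 - 682047940/406629217 = -483350928519/406629217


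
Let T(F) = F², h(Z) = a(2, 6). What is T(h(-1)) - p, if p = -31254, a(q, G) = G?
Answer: 31290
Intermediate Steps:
h(Z) = 6
T(h(-1)) - p = 6² - 1*(-31254) = 36 + 31254 = 31290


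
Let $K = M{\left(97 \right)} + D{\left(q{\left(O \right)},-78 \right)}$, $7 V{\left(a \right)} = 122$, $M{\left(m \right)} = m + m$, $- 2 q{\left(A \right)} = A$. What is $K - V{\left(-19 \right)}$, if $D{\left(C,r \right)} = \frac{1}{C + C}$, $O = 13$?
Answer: $\frac{16061}{91} \approx 176.49$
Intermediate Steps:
$q{\left(A \right)} = - \frac{A}{2}$
$M{\left(m \right)} = 2 m$
$V{\left(a \right)} = \frac{122}{7}$ ($V{\left(a \right)} = \frac{1}{7} \cdot 122 = \frac{122}{7}$)
$D{\left(C,r \right)} = \frac{1}{2 C}$
$K = \frac{2521}{13}$ ($K = 2 \cdot 97 + \frac{1}{2 \left(\left(- \frac{1}{2}\right) 13\right)} = 194 + \frac{1}{2 \left(- \frac{13}{2}\right)} = 194 + \frac{1}{2} \left(- \frac{2}{13}\right) = 194 - \frac{1}{13} = \frac{2521}{13} \approx 193.92$)
$K - V{\left(-19 \right)} = \frac{2521}{13} - \frac{122}{7} = \frac{16061}{91}$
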